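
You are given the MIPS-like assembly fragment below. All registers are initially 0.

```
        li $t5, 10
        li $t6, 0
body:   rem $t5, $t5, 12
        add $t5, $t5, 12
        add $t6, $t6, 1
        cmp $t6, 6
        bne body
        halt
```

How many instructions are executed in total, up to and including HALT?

after li $t5, 10: $t5=10
after li $t6, 0: $t6=0
after rem $t5, $t5, 12: $t5=10%12=10
after add $t5, $t5, 12: $t5=10+12=22
after add $t6, $t6, 1: $t6=0+1=1
cmp $t6, 6  (cmp 1,6)
bne body: taken
after rem $t5, $t5, 12: $t5=22%12=10
after add $t5, $t5, 12: $t5=10+12=22
after add $t6, $t6, 1: $t6=1+1=2
cmp $t6, 6  (cmp 2,6)
bne body: taken
after rem $t5, $t5, 12: $t5=22%12=10
after add $t5, $t5, 12: $t5=10+12=22
after add $t6, $t6, 1: $t6=2+1=3
cmp $t6, 6  (cmp 3,6)
bne body: taken
after rem $t5, $t5, 12: $t5=22%12=10
after add $t5, $t5, 12: $t5=10+12=22
after add $t6, $t6, 1: $t6=3+1=4
cmp $t6, 6  (cmp 4,6)
bne body: taken
after rem $t5, $t5, 12: $t5=22%12=10
after add $t5, $t5, 12: $t5=10+12=22
after add $t6, $t6, 1: $t6=4+1=5
cmp $t6, 6  (cmp 5,6)
bne body: taken
after rem $t5, $t5, 12: $t5=22%12=10
after add $t5, $t5, 12: $t5=10+12=22
after add $t6, $t6, 1: $t6=5+1=6
cmp $t6, 6  (cmp 6,6)
bne body: not taken
halt.
Total executed instructions: 33.

33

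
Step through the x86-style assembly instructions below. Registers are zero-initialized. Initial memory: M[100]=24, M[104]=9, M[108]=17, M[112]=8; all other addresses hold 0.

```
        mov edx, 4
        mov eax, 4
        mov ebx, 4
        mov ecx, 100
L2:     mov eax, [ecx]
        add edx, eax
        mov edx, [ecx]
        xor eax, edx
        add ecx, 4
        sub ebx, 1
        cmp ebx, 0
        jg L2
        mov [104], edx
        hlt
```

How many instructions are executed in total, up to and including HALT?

38

after mov edx, 4: edx=4
after mov eax, 4: eax=4
after mov ebx, 4: ebx=4
after mov ecx, 100: ecx=100
after mov eax, [ecx]: eax=M[100]=24
after add edx, eax: edx=4+24=28
after mov edx, [ecx]: edx=M[100]=24
after xor eax, edx: eax=24^24=0
after add ecx, 4: ecx=100+4=104
after sub ebx, 1: ebx=4-1=3
cmp ebx, 0  (cmp 3,0)
jg L2: taken
after mov eax, [ecx]: eax=M[104]=9
after add edx, eax: edx=24+9=33
after mov edx, [ecx]: edx=M[104]=9
after xor eax, edx: eax=9^9=0
after add ecx, 4: ecx=104+4=108
after sub ebx, 1: ebx=3-1=2
cmp ebx, 0  (cmp 2,0)
jg L2: taken
after mov eax, [ecx]: eax=M[108]=17
after add edx, eax: edx=9+17=26
after mov edx, [ecx]: edx=M[108]=17
after xor eax, edx: eax=17^17=0
after add ecx, 4: ecx=108+4=112
after sub ebx, 1: ebx=2-1=1
cmp ebx, 0  (cmp 1,0)
jg L2: taken
after mov eax, [ecx]: eax=M[112]=8
after add edx, eax: edx=17+8=25
after mov edx, [ecx]: edx=M[112]=8
after xor eax, edx: eax=8^8=0
after add ecx, 4: ecx=112+4=116
after sub ebx, 1: ebx=1-1=0
cmp ebx, 0  (cmp 0,0)
jg L2: not taken
mov [104], edx → M[104]=8
halt.
Total executed instructions: 38.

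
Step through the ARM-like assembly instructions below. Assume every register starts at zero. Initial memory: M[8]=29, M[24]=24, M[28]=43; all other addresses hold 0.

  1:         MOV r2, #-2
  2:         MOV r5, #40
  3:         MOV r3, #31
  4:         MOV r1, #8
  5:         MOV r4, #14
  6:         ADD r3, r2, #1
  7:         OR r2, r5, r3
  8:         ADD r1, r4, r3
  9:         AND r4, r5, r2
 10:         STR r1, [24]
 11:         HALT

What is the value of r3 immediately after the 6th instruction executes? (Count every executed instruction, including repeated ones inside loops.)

r2=-2
r5=40
r3=31
r1=8
r4=14
r3=(-2)+1=-1
After step 6: r3 = -1.

-1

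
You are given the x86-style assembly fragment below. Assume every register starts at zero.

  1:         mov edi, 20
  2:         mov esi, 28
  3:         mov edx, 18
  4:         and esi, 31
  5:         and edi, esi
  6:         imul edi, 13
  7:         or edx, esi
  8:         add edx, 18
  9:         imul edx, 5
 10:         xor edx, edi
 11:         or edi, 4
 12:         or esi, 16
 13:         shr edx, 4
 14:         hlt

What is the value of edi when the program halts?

260

after mov edi, 20: edi=20
after mov esi, 28: esi=28
after mov edx, 18: edx=18
after and esi, 31: esi=28&31=28
after and edi, esi: edi=20&28=20
after imul edi, 13: edi=20*13=260
after or edx, esi: edx=18|28=30
after add edx, 18: edx=30+18=48
after imul edx, 5: edx=48*5=240
after xor edx, edi: edx=240^260=500
after or edi, 4: edi=260|4=260
after or esi, 16: esi=28|16=28
after shr edx, 4: edx=500>>4=31
halt.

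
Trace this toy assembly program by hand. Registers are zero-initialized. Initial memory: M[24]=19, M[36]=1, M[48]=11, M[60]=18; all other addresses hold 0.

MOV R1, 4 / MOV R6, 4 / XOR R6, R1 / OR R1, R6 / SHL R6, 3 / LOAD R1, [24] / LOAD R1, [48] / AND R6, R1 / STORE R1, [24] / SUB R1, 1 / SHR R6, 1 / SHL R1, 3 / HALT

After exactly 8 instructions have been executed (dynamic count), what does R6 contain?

after MOV R1, 4: R1=4
after MOV R6, 4: R6=4
after XOR R6, R1: R6=4^4=0
after OR R1, R6: R1=4|0=4
after SHL R6, 3: R6=0<<3=0
after LOAD R1, [24]: R1=M[24]=19
after LOAD R1, [48]: R1=M[48]=11
after AND R6, R1: R6=0&11=0
After step 8: R6 = 0.

0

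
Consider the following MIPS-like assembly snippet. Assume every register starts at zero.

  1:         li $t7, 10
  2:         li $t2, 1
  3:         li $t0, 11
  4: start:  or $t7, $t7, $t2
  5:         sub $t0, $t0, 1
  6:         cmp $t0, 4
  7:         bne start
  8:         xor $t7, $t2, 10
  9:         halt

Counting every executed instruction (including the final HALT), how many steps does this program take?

33

after li $t7, 10: $t7=10
after li $t2, 1: $t2=1
after li $t0, 11: $t0=11
after or $t7, $t7, $t2: $t7=10|1=11
after sub $t0, $t0, 1: $t0=11-1=10
cmp $t0, 4  (cmp 10,4)
bne start: taken
after or $t7, $t7, $t2: $t7=11|1=11
after sub $t0, $t0, 1: $t0=10-1=9
cmp $t0, 4  (cmp 9,4)
bne start: taken
after or $t7, $t7, $t2: $t7=11|1=11
after sub $t0, $t0, 1: $t0=9-1=8
cmp $t0, 4  (cmp 8,4)
bne start: taken
after or $t7, $t7, $t2: $t7=11|1=11
after sub $t0, $t0, 1: $t0=8-1=7
cmp $t0, 4  (cmp 7,4)
bne start: taken
after or $t7, $t7, $t2: $t7=11|1=11
after sub $t0, $t0, 1: $t0=7-1=6
cmp $t0, 4  (cmp 6,4)
bne start: taken
after or $t7, $t7, $t2: $t7=11|1=11
after sub $t0, $t0, 1: $t0=6-1=5
cmp $t0, 4  (cmp 5,4)
bne start: taken
after or $t7, $t7, $t2: $t7=11|1=11
after sub $t0, $t0, 1: $t0=5-1=4
cmp $t0, 4  (cmp 4,4)
bne start: not taken
after xor $t7, $t2, 10: $t7=1^10=11
halt.
Total executed instructions: 33.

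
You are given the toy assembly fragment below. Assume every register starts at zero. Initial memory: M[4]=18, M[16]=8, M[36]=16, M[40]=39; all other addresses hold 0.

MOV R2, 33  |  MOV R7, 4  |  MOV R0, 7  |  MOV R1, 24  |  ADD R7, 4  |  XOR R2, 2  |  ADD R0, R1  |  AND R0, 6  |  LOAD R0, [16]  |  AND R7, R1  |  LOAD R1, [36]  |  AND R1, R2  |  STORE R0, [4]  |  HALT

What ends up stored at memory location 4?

MOV R2, 33 → R2=33
MOV R7, 4 → R7=4
MOV R0, 7 → R0=7
MOV R1, 24 → R1=24
ADD R7, 4 → R7=4+4=8
XOR R2, 2 → R2=33^2=35
ADD R0, R1 → R0=7+24=31
AND R0, 6 → R0=31&6=6
LOAD R0, [16] → R0=M[16]=8
AND R7, R1 → R7=8&24=8
LOAD R1, [36] → R1=M[36]=16
AND R1, R2 → R1=16&35=0
STORE R0, [4] → M[4]=8
halt.

8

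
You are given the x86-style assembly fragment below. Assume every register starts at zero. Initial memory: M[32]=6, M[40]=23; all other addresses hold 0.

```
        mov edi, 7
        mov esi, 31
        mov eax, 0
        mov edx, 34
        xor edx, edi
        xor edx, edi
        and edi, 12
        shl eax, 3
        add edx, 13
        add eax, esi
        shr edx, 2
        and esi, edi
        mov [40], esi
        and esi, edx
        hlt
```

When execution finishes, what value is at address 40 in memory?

4

mov edi, 7 → edi=7
mov esi, 31 → esi=31
mov eax, 0 → eax=0
mov edx, 34 → edx=34
xor edx, edi → edx=34^7=37
xor edx, edi → edx=37^7=34
and edi, 12 → edi=7&12=4
shl eax, 3 → eax=0<<3=0
add edx, 13 → edx=34+13=47
add eax, esi → eax=0+31=31
shr edx, 2 → edx=47>>2=11
and esi, edi → esi=31&4=4
mov [40], esi → M[40]=4
and esi, edx → esi=4&11=0
halt.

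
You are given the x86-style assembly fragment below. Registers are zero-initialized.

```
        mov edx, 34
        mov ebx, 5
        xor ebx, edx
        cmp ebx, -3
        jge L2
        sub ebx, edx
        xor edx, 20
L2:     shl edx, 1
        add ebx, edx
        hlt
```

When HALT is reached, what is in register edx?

after mov edx, 34: edx=34
after mov ebx, 5: ebx=5
after xor ebx, edx: ebx=5^34=39
cmp ebx, -3  (cmp 39,-3)
jge L2: taken
after shl edx, 1: edx=34<<1=68
after add ebx, edx: ebx=39+68=107
halt.

68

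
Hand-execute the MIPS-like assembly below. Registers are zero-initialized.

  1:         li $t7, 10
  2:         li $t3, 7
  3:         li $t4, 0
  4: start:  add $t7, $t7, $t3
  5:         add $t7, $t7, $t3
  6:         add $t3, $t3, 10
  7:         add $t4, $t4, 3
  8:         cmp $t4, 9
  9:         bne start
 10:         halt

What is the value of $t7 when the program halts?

112

$t7=10
$t3=7
$t4=0
$t7=10+7=17
$t7=17+7=24
$t3=7+10=17
$t4=0+3=3
cmp $t4, 9  (cmp 3,9)
bne start: taken
$t7=24+17=41
$t7=41+17=58
$t3=17+10=27
$t4=3+3=6
cmp $t4, 9  (cmp 6,9)
bne start: taken
$t7=58+27=85
$t7=85+27=112
$t3=27+10=37
$t4=6+3=9
cmp $t4, 9  (cmp 9,9)
bne start: not taken
halt.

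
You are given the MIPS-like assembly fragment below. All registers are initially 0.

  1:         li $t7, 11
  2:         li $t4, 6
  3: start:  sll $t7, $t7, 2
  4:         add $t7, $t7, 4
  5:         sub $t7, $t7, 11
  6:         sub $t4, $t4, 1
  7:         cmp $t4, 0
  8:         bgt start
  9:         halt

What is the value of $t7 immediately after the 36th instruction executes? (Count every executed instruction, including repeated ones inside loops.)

li $t7, 11 → $t7=11
li $t4, 6 → $t4=6
sll $t7, $t7, 2 → $t7=11<<2=44
add $t7, $t7, 4 → $t7=44+4=48
sub $t7, $t7, 11 → $t7=48-11=37
sub $t4, $t4, 1 → $t4=6-1=5
cmp $t4, 0  (cmp 5,0)
bgt start: taken
sll $t7, $t7, 2 → $t7=37<<2=148
add $t7, $t7, 4 → $t7=148+4=152
sub $t7, $t7, 11 → $t7=152-11=141
sub $t4, $t4, 1 → $t4=5-1=4
cmp $t4, 0  (cmp 4,0)
bgt start: taken
sll $t7, $t7, 2 → $t7=141<<2=564
add $t7, $t7, 4 → $t7=564+4=568
sub $t7, $t7, 11 → $t7=568-11=557
sub $t4, $t4, 1 → $t4=4-1=3
cmp $t4, 0  (cmp 3,0)
bgt start: taken
sll $t7, $t7, 2 → $t7=557<<2=2228
add $t7, $t7, 4 → $t7=2228+4=2232
sub $t7, $t7, 11 → $t7=2232-11=2221
sub $t4, $t4, 1 → $t4=3-1=2
cmp $t4, 0  (cmp 2,0)
bgt start: taken
sll $t7, $t7, 2 → $t7=2221<<2=8884
add $t7, $t7, 4 → $t7=8884+4=8888
sub $t7, $t7, 11 → $t7=8888-11=8877
sub $t4, $t4, 1 → $t4=2-1=1
cmp $t4, 0  (cmp 1,0)
bgt start: taken
sll $t7, $t7, 2 → $t7=8877<<2=35508
add $t7, $t7, 4 → $t7=35508+4=35512
sub $t7, $t7, 11 → $t7=35512-11=35501
sub $t4, $t4, 1 → $t4=1-1=0
After step 36: $t7 = 35501.

35501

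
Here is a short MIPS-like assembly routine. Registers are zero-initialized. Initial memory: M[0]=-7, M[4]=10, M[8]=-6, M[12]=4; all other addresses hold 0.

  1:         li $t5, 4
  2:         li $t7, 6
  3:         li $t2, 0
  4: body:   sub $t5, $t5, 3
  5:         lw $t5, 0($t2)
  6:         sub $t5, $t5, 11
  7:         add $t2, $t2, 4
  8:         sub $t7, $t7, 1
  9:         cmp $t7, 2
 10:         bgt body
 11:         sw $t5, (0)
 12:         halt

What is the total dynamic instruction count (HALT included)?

33

li $t5, 4 → $t5=4
li $t7, 6 → $t7=6
li $t2, 0 → $t2=0
sub $t5, $t5, 3 → $t5=4-3=1
lw $t5, 0($t2) → $t5=M[0]=-7
sub $t5, $t5, 11 → $t5=(-7)-11=-18
add $t2, $t2, 4 → $t2=0+4=4
sub $t7, $t7, 1 → $t7=6-1=5
cmp $t7, 2  (cmp 5,2)
bgt body: taken
sub $t5, $t5, 3 → $t5=(-18)-3=-21
lw $t5, 0($t2) → $t5=M[4]=10
sub $t5, $t5, 11 → $t5=10-11=-1
add $t2, $t2, 4 → $t2=4+4=8
sub $t7, $t7, 1 → $t7=5-1=4
cmp $t7, 2  (cmp 4,2)
bgt body: taken
sub $t5, $t5, 3 → $t5=(-1)-3=-4
lw $t5, 0($t2) → $t5=M[8]=-6
sub $t5, $t5, 11 → $t5=(-6)-11=-17
add $t2, $t2, 4 → $t2=8+4=12
sub $t7, $t7, 1 → $t7=4-1=3
cmp $t7, 2  (cmp 3,2)
bgt body: taken
sub $t5, $t5, 3 → $t5=(-17)-3=-20
lw $t5, 0($t2) → $t5=M[12]=4
sub $t5, $t5, 11 → $t5=4-11=-7
add $t2, $t2, 4 → $t2=12+4=16
sub $t7, $t7, 1 → $t7=3-1=2
cmp $t7, 2  (cmp 2,2)
bgt body: not taken
sw $t5, (0) → M[0]=-7
halt.
Total executed instructions: 33.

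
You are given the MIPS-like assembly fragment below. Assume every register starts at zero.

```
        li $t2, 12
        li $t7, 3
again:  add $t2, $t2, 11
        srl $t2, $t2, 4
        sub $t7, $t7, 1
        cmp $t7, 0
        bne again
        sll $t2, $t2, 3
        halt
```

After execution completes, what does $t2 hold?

0

$t2=12
$t7=3
$t2=12+11=23
$t2=23>>4=1
$t7=3-1=2
cmp $t7, 0  (cmp 2,0)
bne again: taken
$t2=1+11=12
$t2=12>>4=0
$t7=2-1=1
cmp $t7, 0  (cmp 1,0)
bne again: taken
$t2=0+11=11
$t2=11>>4=0
$t7=1-1=0
cmp $t7, 0  (cmp 0,0)
bne again: not taken
$t2=0<<3=0
halt.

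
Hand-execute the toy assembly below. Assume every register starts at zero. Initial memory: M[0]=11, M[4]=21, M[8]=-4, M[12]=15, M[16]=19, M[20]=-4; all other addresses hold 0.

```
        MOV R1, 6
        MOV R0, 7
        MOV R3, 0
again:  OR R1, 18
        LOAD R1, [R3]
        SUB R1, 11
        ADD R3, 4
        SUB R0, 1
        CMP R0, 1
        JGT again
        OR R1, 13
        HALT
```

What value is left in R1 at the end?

-3

after MOV R1, 6: R1=6
after MOV R0, 7: R0=7
after MOV R3, 0: R3=0
after OR R1, 18: R1=6|18=22
after LOAD R1, [R3]: R1=M[0]=11
after SUB R1, 11: R1=11-11=0
after ADD R3, 4: R3=0+4=4
after SUB R0, 1: R0=7-1=6
CMP R0, 1  (cmp 6,1)
JGT again: taken
after OR R1, 18: R1=0|18=18
after LOAD R1, [R3]: R1=M[4]=21
after SUB R1, 11: R1=21-11=10
after ADD R3, 4: R3=4+4=8
after SUB R0, 1: R0=6-1=5
CMP R0, 1  (cmp 5,1)
JGT again: taken
after OR R1, 18: R1=10|18=26
after LOAD R1, [R3]: R1=M[8]=-4
after SUB R1, 11: R1=(-4)-11=-15
after ADD R3, 4: R3=8+4=12
after SUB R0, 1: R0=5-1=4
CMP R0, 1  (cmp 4,1)
JGT again: taken
after OR R1, 18: R1=(-15)|18=-13
after LOAD R1, [R3]: R1=M[12]=15
after SUB R1, 11: R1=15-11=4
after ADD R3, 4: R3=12+4=16
after SUB R0, 1: R0=4-1=3
CMP R0, 1  (cmp 3,1)
JGT again: taken
after OR R1, 18: R1=4|18=22
after LOAD R1, [R3]: R1=M[16]=19
after SUB R1, 11: R1=19-11=8
after ADD R3, 4: R3=16+4=20
after SUB R0, 1: R0=3-1=2
CMP R0, 1  (cmp 2,1)
JGT again: taken
after OR R1, 18: R1=8|18=26
after LOAD R1, [R3]: R1=M[20]=-4
after SUB R1, 11: R1=(-4)-11=-15
after ADD R3, 4: R3=20+4=24
after SUB R0, 1: R0=2-1=1
CMP R0, 1  (cmp 1,1)
JGT again: not taken
after OR R1, 13: R1=(-15)|13=-3
halt.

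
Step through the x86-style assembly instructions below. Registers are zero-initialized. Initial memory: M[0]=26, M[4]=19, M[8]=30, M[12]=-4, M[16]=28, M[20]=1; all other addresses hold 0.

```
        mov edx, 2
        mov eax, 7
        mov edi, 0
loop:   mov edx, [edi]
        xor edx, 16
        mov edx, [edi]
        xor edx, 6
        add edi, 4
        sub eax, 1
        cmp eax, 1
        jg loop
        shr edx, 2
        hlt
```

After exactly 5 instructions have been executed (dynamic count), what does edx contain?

10

edx=2
eax=7
edi=0
edx=M[0]=26
edx=26^16=10
After step 5: edx = 10.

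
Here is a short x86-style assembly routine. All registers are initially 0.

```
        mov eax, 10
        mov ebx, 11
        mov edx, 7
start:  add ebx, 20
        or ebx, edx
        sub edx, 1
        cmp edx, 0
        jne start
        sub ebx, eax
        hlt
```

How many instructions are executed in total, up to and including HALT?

after mov eax, 10: eax=10
after mov ebx, 11: ebx=11
after mov edx, 7: edx=7
after add ebx, 20: ebx=11+20=31
after or ebx, edx: ebx=31|7=31
after sub edx, 1: edx=7-1=6
cmp edx, 0  (cmp 6,0)
jne start: taken
after add ebx, 20: ebx=31+20=51
after or ebx, edx: ebx=51|6=55
after sub edx, 1: edx=6-1=5
cmp edx, 0  (cmp 5,0)
jne start: taken
after add ebx, 20: ebx=55+20=75
after or ebx, edx: ebx=75|5=79
after sub edx, 1: edx=5-1=4
cmp edx, 0  (cmp 4,0)
jne start: taken
after add ebx, 20: ebx=79+20=99
after or ebx, edx: ebx=99|4=103
after sub edx, 1: edx=4-1=3
cmp edx, 0  (cmp 3,0)
jne start: taken
after add ebx, 20: ebx=103+20=123
after or ebx, edx: ebx=123|3=123
after sub edx, 1: edx=3-1=2
cmp edx, 0  (cmp 2,0)
jne start: taken
after add ebx, 20: ebx=123+20=143
after or ebx, edx: ebx=143|2=143
after sub edx, 1: edx=2-1=1
cmp edx, 0  (cmp 1,0)
jne start: taken
after add ebx, 20: ebx=143+20=163
after or ebx, edx: ebx=163|1=163
after sub edx, 1: edx=1-1=0
cmp edx, 0  (cmp 0,0)
jne start: not taken
after sub ebx, eax: ebx=163-10=153
halt.
Total executed instructions: 40.

40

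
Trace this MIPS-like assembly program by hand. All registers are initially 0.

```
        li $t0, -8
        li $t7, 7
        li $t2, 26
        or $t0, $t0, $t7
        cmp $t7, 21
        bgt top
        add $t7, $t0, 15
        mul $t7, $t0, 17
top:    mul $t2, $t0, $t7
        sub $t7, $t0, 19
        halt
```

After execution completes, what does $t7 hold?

-20

after li $t0, -8: $t0=-8
after li $t7, 7: $t7=7
after li $t2, 26: $t2=26
after or $t0, $t0, $t7: $t0=(-8)|7=-1
cmp $t7, 21  (cmp 7,21)
bgt top: not taken
after add $t7, $t0, 15: $t7=(-1)+15=14
after mul $t7, $t0, 17: $t7=(-1)*17=-17
after mul $t2, $t0, $t7: $t2=(-1)*(-17)=17
after sub $t7, $t0, 19: $t7=(-1)-19=-20
halt.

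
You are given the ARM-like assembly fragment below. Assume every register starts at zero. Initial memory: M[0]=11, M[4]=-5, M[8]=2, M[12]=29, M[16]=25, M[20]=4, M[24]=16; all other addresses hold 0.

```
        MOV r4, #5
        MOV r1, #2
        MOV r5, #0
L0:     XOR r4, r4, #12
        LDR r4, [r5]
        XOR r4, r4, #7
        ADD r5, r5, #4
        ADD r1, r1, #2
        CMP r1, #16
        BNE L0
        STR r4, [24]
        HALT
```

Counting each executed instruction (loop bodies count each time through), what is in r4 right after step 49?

23

MOV r4, #5 → r4=5
MOV r1, #2 → r1=2
MOV r5, #0 → r5=0
XOR r4, r4, #12 → r4=5^12=9
LDR r4, [r5] → r4=M[0]=11
XOR r4, r4, #7 → r4=11^7=12
ADD r5, r5, #4 → r5=0+4=4
ADD r1, r1, #2 → r1=2+2=4
CMP r1, #16  (cmp 4,16)
BNE L0: taken
XOR r4, r4, #12 → r4=12^12=0
LDR r4, [r5] → r4=M[4]=-5
XOR r4, r4, #7 → r4=(-5)^7=-4
ADD r5, r5, #4 → r5=4+4=8
ADD r1, r1, #2 → r1=4+2=6
CMP r1, #16  (cmp 6,16)
BNE L0: taken
XOR r4, r4, #12 → r4=(-4)^12=-16
LDR r4, [r5] → r4=M[8]=2
XOR r4, r4, #7 → r4=2^7=5
ADD r5, r5, #4 → r5=8+4=12
ADD r1, r1, #2 → r1=6+2=8
CMP r1, #16  (cmp 8,16)
BNE L0: taken
XOR r4, r4, #12 → r4=5^12=9
LDR r4, [r5] → r4=M[12]=29
XOR r4, r4, #7 → r4=29^7=26
ADD r5, r5, #4 → r5=12+4=16
ADD r1, r1, #2 → r1=8+2=10
CMP r1, #16  (cmp 10,16)
BNE L0: taken
XOR r4, r4, #12 → r4=26^12=22
LDR r4, [r5] → r4=M[16]=25
XOR r4, r4, #7 → r4=25^7=30
ADD r5, r5, #4 → r5=16+4=20
ADD r1, r1, #2 → r1=10+2=12
CMP r1, #16  (cmp 12,16)
BNE L0: taken
XOR r4, r4, #12 → r4=30^12=18
LDR r4, [r5] → r4=M[20]=4
XOR r4, r4, #7 → r4=4^7=3
ADD r5, r5, #4 → r5=20+4=24
ADD r1, r1, #2 → r1=12+2=14
CMP r1, #16  (cmp 14,16)
BNE L0: taken
XOR r4, r4, #12 → r4=3^12=15
LDR r4, [r5] → r4=M[24]=16
XOR r4, r4, #7 → r4=16^7=23
ADD r5, r5, #4 → r5=24+4=28
After step 49: r4 = 23.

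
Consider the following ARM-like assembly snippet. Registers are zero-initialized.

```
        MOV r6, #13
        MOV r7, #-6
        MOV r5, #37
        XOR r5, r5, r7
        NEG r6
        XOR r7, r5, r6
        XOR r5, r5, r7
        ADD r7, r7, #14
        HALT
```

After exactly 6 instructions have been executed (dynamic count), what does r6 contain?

-13

MOV r6, #13 → r6=13
MOV r7, #-6 → r7=-6
MOV r5, #37 → r5=37
XOR r5, r5, r7 → r5=37^(-6)=-33
NEG r6 → r6=-(13)=-13
XOR r7, r5, r6 → r7=(-33)^(-13)=44
After step 6: r6 = -13.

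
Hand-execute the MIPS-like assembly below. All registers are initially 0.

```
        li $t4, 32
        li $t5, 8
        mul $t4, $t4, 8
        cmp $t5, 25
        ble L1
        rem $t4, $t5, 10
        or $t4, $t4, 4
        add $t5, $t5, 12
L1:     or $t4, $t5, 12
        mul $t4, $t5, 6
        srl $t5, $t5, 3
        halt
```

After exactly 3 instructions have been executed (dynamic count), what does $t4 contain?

$t4=32
$t5=8
$t4=32*8=256
After step 3: $t4 = 256.

256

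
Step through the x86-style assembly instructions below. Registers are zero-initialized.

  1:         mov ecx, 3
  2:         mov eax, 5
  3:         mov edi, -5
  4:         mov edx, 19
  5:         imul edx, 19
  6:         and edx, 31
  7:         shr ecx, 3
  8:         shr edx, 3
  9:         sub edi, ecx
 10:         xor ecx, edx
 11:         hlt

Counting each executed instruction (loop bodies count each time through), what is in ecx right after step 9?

0

mov ecx, 3 → ecx=3
mov eax, 5 → eax=5
mov edi, -5 → edi=-5
mov edx, 19 → edx=19
imul edx, 19 → edx=19*19=361
and edx, 31 → edx=361&31=9
shr ecx, 3 → ecx=3>>3=0
shr edx, 3 → edx=9>>3=1
sub edi, ecx → edi=(-5)-0=-5
After step 9: ecx = 0.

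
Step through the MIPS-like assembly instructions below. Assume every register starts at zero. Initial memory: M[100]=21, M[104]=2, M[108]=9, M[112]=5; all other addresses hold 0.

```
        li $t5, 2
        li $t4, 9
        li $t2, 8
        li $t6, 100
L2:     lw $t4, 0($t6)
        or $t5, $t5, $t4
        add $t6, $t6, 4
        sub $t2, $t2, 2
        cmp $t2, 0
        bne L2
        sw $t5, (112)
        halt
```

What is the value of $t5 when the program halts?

li $t5, 2 → $t5=2
li $t4, 9 → $t4=9
li $t2, 8 → $t2=8
li $t6, 100 → $t6=100
lw $t4, 0($t6) → $t4=M[100]=21
or $t5, $t5, $t4 → $t5=2|21=23
add $t6, $t6, 4 → $t6=100+4=104
sub $t2, $t2, 2 → $t2=8-2=6
cmp $t2, 0  (cmp 6,0)
bne L2: taken
lw $t4, 0($t6) → $t4=M[104]=2
or $t5, $t5, $t4 → $t5=23|2=23
add $t6, $t6, 4 → $t6=104+4=108
sub $t2, $t2, 2 → $t2=6-2=4
cmp $t2, 0  (cmp 4,0)
bne L2: taken
lw $t4, 0($t6) → $t4=M[108]=9
or $t5, $t5, $t4 → $t5=23|9=31
add $t6, $t6, 4 → $t6=108+4=112
sub $t2, $t2, 2 → $t2=4-2=2
cmp $t2, 0  (cmp 2,0)
bne L2: taken
lw $t4, 0($t6) → $t4=M[112]=5
or $t5, $t5, $t4 → $t5=31|5=31
add $t6, $t6, 4 → $t6=112+4=116
sub $t2, $t2, 2 → $t2=2-2=0
cmp $t2, 0  (cmp 0,0)
bne L2: not taken
sw $t5, (112) → M[112]=31
halt.

31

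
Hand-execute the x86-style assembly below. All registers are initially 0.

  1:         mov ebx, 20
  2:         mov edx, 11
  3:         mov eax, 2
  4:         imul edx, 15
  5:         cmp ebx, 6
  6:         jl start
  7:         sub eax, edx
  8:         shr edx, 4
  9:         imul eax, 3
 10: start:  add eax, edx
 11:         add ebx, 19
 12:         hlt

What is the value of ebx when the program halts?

39

ebx=20
edx=11
eax=2
edx=11*15=165
cmp ebx, 6  (cmp 20,6)
jl start: not taken
eax=2-165=-163
edx=165>>4=10
eax=(-163)*3=-489
eax=(-489)+10=-479
ebx=20+19=39
halt.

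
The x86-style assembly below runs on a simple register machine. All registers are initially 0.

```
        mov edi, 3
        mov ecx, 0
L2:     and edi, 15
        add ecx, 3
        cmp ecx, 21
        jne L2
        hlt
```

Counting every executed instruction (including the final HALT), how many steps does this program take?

31

after mov edi, 3: edi=3
after mov ecx, 0: ecx=0
after and edi, 15: edi=3&15=3
after add ecx, 3: ecx=0+3=3
cmp ecx, 21  (cmp 3,21)
jne L2: taken
after and edi, 15: edi=3&15=3
after add ecx, 3: ecx=3+3=6
cmp ecx, 21  (cmp 6,21)
jne L2: taken
after and edi, 15: edi=3&15=3
after add ecx, 3: ecx=6+3=9
cmp ecx, 21  (cmp 9,21)
jne L2: taken
after and edi, 15: edi=3&15=3
after add ecx, 3: ecx=9+3=12
cmp ecx, 21  (cmp 12,21)
jne L2: taken
after and edi, 15: edi=3&15=3
after add ecx, 3: ecx=12+3=15
cmp ecx, 21  (cmp 15,21)
jne L2: taken
after and edi, 15: edi=3&15=3
after add ecx, 3: ecx=15+3=18
cmp ecx, 21  (cmp 18,21)
jne L2: taken
after and edi, 15: edi=3&15=3
after add ecx, 3: ecx=18+3=21
cmp ecx, 21  (cmp 21,21)
jne L2: not taken
halt.
Total executed instructions: 31.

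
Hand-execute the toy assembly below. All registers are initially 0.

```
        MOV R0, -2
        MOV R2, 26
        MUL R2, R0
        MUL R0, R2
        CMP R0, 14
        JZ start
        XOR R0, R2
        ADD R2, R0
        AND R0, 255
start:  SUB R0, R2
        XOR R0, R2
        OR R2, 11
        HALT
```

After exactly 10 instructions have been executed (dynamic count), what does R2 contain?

-144

after MOV R0, -2: R0=-2
after MOV R2, 26: R2=26
after MUL R2, R0: R2=26*(-2)=-52
after MUL R0, R2: R0=(-2)*(-52)=104
CMP R0, 14  (cmp 104,14)
JZ start: not taken
after XOR R0, R2: R0=104^(-52)=-92
after ADD R2, R0: R2=(-52)+(-92)=-144
after AND R0, 255: R0=(-92)&255=164
after SUB R0, R2: R0=164-(-144)=308
After step 10: R2 = -144.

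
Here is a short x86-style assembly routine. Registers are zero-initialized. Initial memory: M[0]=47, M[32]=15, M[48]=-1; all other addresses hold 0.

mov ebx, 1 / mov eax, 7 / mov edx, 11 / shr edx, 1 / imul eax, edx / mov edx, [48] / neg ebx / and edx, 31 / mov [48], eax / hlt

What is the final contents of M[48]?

after mov ebx, 1: ebx=1
after mov eax, 7: eax=7
after mov edx, 11: edx=11
after shr edx, 1: edx=11>>1=5
after imul eax, edx: eax=7*5=35
after mov edx, [48]: edx=M[48]=-1
after neg ebx: ebx=-(1)=-1
after and edx, 31: edx=(-1)&31=31
mov [48], eax → M[48]=35
halt.

35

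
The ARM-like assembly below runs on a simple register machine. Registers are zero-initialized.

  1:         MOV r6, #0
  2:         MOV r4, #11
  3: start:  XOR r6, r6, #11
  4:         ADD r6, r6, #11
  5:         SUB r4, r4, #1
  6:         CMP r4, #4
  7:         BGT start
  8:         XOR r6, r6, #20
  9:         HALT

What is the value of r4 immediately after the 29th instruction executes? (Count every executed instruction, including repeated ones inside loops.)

after MOV r6, #0: r6=0
after MOV r4, #11: r4=11
after XOR r6, r6, #11: r6=0^11=11
after ADD r6, r6, #11: r6=11+11=22
after SUB r4, r4, #1: r4=11-1=10
CMP r4, #4  (cmp 10,4)
BGT start: taken
after XOR r6, r6, #11: r6=22^11=29
after ADD r6, r6, #11: r6=29+11=40
after SUB r4, r4, #1: r4=10-1=9
CMP r4, #4  (cmp 9,4)
BGT start: taken
after XOR r6, r6, #11: r6=40^11=35
after ADD r6, r6, #11: r6=35+11=46
after SUB r4, r4, #1: r4=9-1=8
CMP r4, #4  (cmp 8,4)
BGT start: taken
after XOR r6, r6, #11: r6=46^11=37
after ADD r6, r6, #11: r6=37+11=48
after SUB r4, r4, #1: r4=8-1=7
CMP r4, #4  (cmp 7,4)
BGT start: taken
after XOR r6, r6, #11: r6=48^11=59
after ADD r6, r6, #11: r6=59+11=70
after SUB r4, r4, #1: r4=7-1=6
CMP r4, #4  (cmp 6,4)
BGT start: taken
after XOR r6, r6, #11: r6=70^11=77
after ADD r6, r6, #11: r6=77+11=88
After step 29: r4 = 6.

6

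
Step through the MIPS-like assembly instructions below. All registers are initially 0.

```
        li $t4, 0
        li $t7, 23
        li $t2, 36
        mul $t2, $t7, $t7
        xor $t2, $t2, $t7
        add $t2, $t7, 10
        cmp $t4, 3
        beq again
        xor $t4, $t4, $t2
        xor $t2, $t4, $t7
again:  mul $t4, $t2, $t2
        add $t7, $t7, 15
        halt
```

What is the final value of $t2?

li $t4, 0 → $t4=0
li $t7, 23 → $t7=23
li $t2, 36 → $t2=36
mul $t2, $t7, $t7 → $t2=23*23=529
xor $t2, $t2, $t7 → $t2=529^23=518
add $t2, $t7, 10 → $t2=23+10=33
cmp $t4, 3  (cmp 0,3)
beq again: not taken
xor $t4, $t4, $t2 → $t4=0^33=33
xor $t2, $t4, $t7 → $t2=33^23=54
mul $t4, $t2, $t2 → $t4=54*54=2916
add $t7, $t7, 15 → $t7=23+15=38
halt.

54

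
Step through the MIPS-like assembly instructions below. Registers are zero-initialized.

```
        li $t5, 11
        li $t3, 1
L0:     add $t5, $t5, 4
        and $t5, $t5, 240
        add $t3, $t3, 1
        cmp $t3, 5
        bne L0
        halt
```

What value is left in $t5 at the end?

li $t5, 11 → $t5=11
li $t3, 1 → $t3=1
add $t5, $t5, 4 → $t5=11+4=15
and $t5, $t5, 240 → $t5=15&240=0
add $t3, $t3, 1 → $t3=1+1=2
cmp $t3, 5  (cmp 2,5)
bne L0: taken
add $t5, $t5, 4 → $t5=0+4=4
and $t5, $t5, 240 → $t5=4&240=0
add $t3, $t3, 1 → $t3=2+1=3
cmp $t3, 5  (cmp 3,5)
bne L0: taken
add $t5, $t5, 4 → $t5=0+4=4
and $t5, $t5, 240 → $t5=4&240=0
add $t3, $t3, 1 → $t3=3+1=4
cmp $t3, 5  (cmp 4,5)
bne L0: taken
add $t5, $t5, 4 → $t5=0+4=4
and $t5, $t5, 240 → $t5=4&240=0
add $t3, $t3, 1 → $t3=4+1=5
cmp $t3, 5  (cmp 5,5)
bne L0: not taken
halt.

0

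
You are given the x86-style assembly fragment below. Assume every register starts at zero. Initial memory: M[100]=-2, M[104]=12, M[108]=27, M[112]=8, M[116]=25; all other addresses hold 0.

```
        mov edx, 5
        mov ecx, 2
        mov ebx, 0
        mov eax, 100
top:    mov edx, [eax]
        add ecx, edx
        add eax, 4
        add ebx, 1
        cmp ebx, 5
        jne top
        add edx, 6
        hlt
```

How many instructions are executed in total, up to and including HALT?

36

edx=5
ecx=2
ebx=0
eax=100
edx=M[100]=-2
ecx=2+(-2)=0
eax=100+4=104
ebx=0+1=1
cmp ebx, 5  (cmp 1,5)
jne top: taken
edx=M[104]=12
ecx=0+12=12
eax=104+4=108
ebx=1+1=2
cmp ebx, 5  (cmp 2,5)
jne top: taken
edx=M[108]=27
ecx=12+27=39
eax=108+4=112
ebx=2+1=3
cmp ebx, 5  (cmp 3,5)
jne top: taken
edx=M[112]=8
ecx=39+8=47
eax=112+4=116
ebx=3+1=4
cmp ebx, 5  (cmp 4,5)
jne top: taken
edx=M[116]=25
ecx=47+25=72
eax=116+4=120
ebx=4+1=5
cmp ebx, 5  (cmp 5,5)
jne top: not taken
edx=25+6=31
halt.
Total executed instructions: 36.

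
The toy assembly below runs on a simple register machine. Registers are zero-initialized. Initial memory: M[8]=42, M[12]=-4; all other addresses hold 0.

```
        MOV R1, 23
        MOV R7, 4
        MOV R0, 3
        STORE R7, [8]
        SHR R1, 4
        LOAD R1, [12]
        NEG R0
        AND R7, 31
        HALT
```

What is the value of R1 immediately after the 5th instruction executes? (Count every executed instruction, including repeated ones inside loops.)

1

R1=23
R7=4
R0=3
STORE R7, [8] → M[8]=4
R1=23>>4=1
After step 5: R1 = 1.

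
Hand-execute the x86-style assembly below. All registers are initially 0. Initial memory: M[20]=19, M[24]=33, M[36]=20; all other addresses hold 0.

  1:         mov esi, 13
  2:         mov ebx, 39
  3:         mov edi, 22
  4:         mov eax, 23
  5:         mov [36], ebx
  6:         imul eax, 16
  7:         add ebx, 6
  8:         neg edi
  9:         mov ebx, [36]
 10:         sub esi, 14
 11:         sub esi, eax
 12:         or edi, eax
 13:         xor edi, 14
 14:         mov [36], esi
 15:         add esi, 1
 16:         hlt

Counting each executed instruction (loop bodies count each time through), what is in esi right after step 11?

mov esi, 13 → esi=13
mov ebx, 39 → ebx=39
mov edi, 22 → edi=22
mov eax, 23 → eax=23
mov [36], ebx → M[36]=39
imul eax, 16 → eax=23*16=368
add ebx, 6 → ebx=39+6=45
neg edi → edi=-(22)=-22
mov ebx, [36] → ebx=M[36]=39
sub esi, 14 → esi=13-14=-1
sub esi, eax → esi=(-1)-368=-369
After step 11: esi = -369.

-369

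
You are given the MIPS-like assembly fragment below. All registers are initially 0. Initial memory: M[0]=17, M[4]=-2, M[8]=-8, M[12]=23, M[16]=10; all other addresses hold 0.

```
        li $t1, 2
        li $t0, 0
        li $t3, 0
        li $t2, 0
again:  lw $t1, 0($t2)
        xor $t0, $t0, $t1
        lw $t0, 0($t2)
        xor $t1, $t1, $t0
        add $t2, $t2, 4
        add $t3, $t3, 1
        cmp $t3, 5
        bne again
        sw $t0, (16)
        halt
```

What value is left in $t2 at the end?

$t1=2
$t0=0
$t3=0
$t2=0
$t1=M[0]=17
$t0=0^17=17
$t0=M[0]=17
$t1=17^17=0
$t2=0+4=4
$t3=0+1=1
cmp $t3, 5  (cmp 1,5)
bne again: taken
$t1=M[4]=-2
$t0=17^(-2)=-17
$t0=M[4]=-2
$t1=(-2)^(-2)=0
$t2=4+4=8
$t3=1+1=2
cmp $t3, 5  (cmp 2,5)
bne again: taken
$t1=M[8]=-8
$t0=(-2)^(-8)=6
$t0=M[8]=-8
$t1=(-8)^(-8)=0
$t2=8+4=12
$t3=2+1=3
cmp $t3, 5  (cmp 3,5)
bne again: taken
$t1=M[12]=23
$t0=(-8)^23=-17
$t0=M[12]=23
$t1=23^23=0
$t2=12+4=16
$t3=3+1=4
cmp $t3, 5  (cmp 4,5)
bne again: taken
$t1=M[16]=10
$t0=23^10=29
$t0=M[16]=10
$t1=10^10=0
$t2=16+4=20
$t3=4+1=5
cmp $t3, 5  (cmp 5,5)
bne again: not taken
sw $t0, (16) → M[16]=10
halt.

20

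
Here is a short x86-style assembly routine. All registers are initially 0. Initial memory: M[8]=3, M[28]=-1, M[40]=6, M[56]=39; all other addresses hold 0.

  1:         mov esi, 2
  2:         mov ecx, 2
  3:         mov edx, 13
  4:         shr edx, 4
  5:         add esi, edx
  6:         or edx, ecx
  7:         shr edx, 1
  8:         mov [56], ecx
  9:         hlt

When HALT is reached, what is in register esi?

2

after mov esi, 2: esi=2
after mov ecx, 2: ecx=2
after mov edx, 13: edx=13
after shr edx, 4: edx=13>>4=0
after add esi, edx: esi=2+0=2
after or edx, ecx: edx=0|2=2
after shr edx, 1: edx=2>>1=1
mov [56], ecx → M[56]=2
halt.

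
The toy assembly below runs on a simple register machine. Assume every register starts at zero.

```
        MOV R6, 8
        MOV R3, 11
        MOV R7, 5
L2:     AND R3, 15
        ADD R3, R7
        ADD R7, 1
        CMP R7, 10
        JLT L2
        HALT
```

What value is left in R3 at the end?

14

after MOV R6, 8: R6=8
after MOV R3, 11: R3=11
after MOV R7, 5: R7=5
after AND R3, 15: R3=11&15=11
after ADD R3, R7: R3=11+5=16
after ADD R7, 1: R7=5+1=6
CMP R7, 10  (cmp 6,10)
JLT L2: taken
after AND R3, 15: R3=16&15=0
after ADD R3, R7: R3=0+6=6
after ADD R7, 1: R7=6+1=7
CMP R7, 10  (cmp 7,10)
JLT L2: taken
after AND R3, 15: R3=6&15=6
after ADD R3, R7: R3=6+7=13
after ADD R7, 1: R7=7+1=8
CMP R7, 10  (cmp 8,10)
JLT L2: taken
after AND R3, 15: R3=13&15=13
after ADD R3, R7: R3=13+8=21
after ADD R7, 1: R7=8+1=9
CMP R7, 10  (cmp 9,10)
JLT L2: taken
after AND R3, 15: R3=21&15=5
after ADD R3, R7: R3=5+9=14
after ADD R7, 1: R7=9+1=10
CMP R7, 10  (cmp 10,10)
JLT L2: not taken
halt.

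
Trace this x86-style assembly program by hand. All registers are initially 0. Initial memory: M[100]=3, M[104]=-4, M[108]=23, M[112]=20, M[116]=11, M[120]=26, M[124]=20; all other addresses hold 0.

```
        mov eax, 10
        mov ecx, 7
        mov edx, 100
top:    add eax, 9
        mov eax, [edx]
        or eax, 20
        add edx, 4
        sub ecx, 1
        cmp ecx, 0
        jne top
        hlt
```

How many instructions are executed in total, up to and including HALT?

53

mov eax, 10 → eax=10
mov ecx, 7 → ecx=7
mov edx, 100 → edx=100
add eax, 9 → eax=10+9=19
mov eax, [edx] → eax=M[100]=3
or eax, 20 → eax=3|20=23
add edx, 4 → edx=100+4=104
sub ecx, 1 → ecx=7-1=6
cmp ecx, 0  (cmp 6,0)
jne top: taken
add eax, 9 → eax=23+9=32
mov eax, [edx] → eax=M[104]=-4
or eax, 20 → eax=(-4)|20=-4
add edx, 4 → edx=104+4=108
sub ecx, 1 → ecx=6-1=5
cmp ecx, 0  (cmp 5,0)
jne top: taken
add eax, 9 → eax=(-4)+9=5
mov eax, [edx] → eax=M[108]=23
or eax, 20 → eax=23|20=23
add edx, 4 → edx=108+4=112
sub ecx, 1 → ecx=5-1=4
cmp ecx, 0  (cmp 4,0)
jne top: taken
add eax, 9 → eax=23+9=32
mov eax, [edx] → eax=M[112]=20
or eax, 20 → eax=20|20=20
add edx, 4 → edx=112+4=116
sub ecx, 1 → ecx=4-1=3
cmp ecx, 0  (cmp 3,0)
jne top: taken
add eax, 9 → eax=20+9=29
mov eax, [edx] → eax=M[116]=11
or eax, 20 → eax=11|20=31
add edx, 4 → edx=116+4=120
sub ecx, 1 → ecx=3-1=2
cmp ecx, 0  (cmp 2,0)
jne top: taken
add eax, 9 → eax=31+9=40
mov eax, [edx] → eax=M[120]=26
or eax, 20 → eax=26|20=30
add edx, 4 → edx=120+4=124
sub ecx, 1 → ecx=2-1=1
cmp ecx, 0  (cmp 1,0)
jne top: taken
add eax, 9 → eax=30+9=39
mov eax, [edx] → eax=M[124]=20
or eax, 20 → eax=20|20=20
add edx, 4 → edx=124+4=128
sub ecx, 1 → ecx=1-1=0
cmp ecx, 0  (cmp 0,0)
jne top: not taken
halt.
Total executed instructions: 53.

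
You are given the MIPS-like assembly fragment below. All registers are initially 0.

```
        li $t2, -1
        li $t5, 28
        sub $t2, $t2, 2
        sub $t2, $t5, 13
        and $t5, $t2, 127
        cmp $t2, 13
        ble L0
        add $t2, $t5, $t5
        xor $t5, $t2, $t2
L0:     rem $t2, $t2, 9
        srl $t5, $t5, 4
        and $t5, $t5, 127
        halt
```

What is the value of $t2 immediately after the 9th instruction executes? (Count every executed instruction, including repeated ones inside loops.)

li $t2, -1 → $t2=-1
li $t5, 28 → $t5=28
sub $t2, $t2, 2 → $t2=(-1)-2=-3
sub $t2, $t5, 13 → $t2=28-13=15
and $t5, $t2, 127 → $t5=15&127=15
cmp $t2, 13  (cmp 15,13)
ble L0: not taken
add $t2, $t5, $t5 → $t2=15+15=30
xor $t5, $t2, $t2 → $t5=30^30=0
After step 9: $t2 = 30.

30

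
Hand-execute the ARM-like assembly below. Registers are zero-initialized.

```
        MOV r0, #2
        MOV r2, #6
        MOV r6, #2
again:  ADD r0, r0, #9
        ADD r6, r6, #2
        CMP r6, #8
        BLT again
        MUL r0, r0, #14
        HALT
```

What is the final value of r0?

MOV r0, #2 → r0=2
MOV r2, #6 → r2=6
MOV r6, #2 → r6=2
ADD r0, r0, #9 → r0=2+9=11
ADD r6, r6, #2 → r6=2+2=4
CMP r6, #8  (cmp 4,8)
BLT again: taken
ADD r0, r0, #9 → r0=11+9=20
ADD r6, r6, #2 → r6=4+2=6
CMP r6, #8  (cmp 6,8)
BLT again: taken
ADD r0, r0, #9 → r0=20+9=29
ADD r6, r6, #2 → r6=6+2=8
CMP r6, #8  (cmp 8,8)
BLT again: not taken
MUL r0, r0, #14 → r0=29*14=406
halt.

406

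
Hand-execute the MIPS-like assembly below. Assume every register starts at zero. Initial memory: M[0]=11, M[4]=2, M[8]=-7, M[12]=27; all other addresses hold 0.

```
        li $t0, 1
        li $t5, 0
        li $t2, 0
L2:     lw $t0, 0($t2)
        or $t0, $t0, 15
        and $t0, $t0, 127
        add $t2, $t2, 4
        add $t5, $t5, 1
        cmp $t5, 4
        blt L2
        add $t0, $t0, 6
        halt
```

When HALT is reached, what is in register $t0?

after li $t0, 1: $t0=1
after li $t5, 0: $t5=0
after li $t2, 0: $t2=0
after lw $t0, 0($t2): $t0=M[0]=11
after or $t0, $t0, 15: $t0=11|15=15
after and $t0, $t0, 127: $t0=15&127=15
after add $t2, $t2, 4: $t2=0+4=4
after add $t5, $t5, 1: $t5=0+1=1
cmp $t5, 4  (cmp 1,4)
blt L2: taken
after lw $t0, 0($t2): $t0=M[4]=2
after or $t0, $t0, 15: $t0=2|15=15
after and $t0, $t0, 127: $t0=15&127=15
after add $t2, $t2, 4: $t2=4+4=8
after add $t5, $t5, 1: $t5=1+1=2
cmp $t5, 4  (cmp 2,4)
blt L2: taken
after lw $t0, 0($t2): $t0=M[8]=-7
after or $t0, $t0, 15: $t0=(-7)|15=-1
after and $t0, $t0, 127: $t0=(-1)&127=127
after add $t2, $t2, 4: $t2=8+4=12
after add $t5, $t5, 1: $t5=2+1=3
cmp $t5, 4  (cmp 3,4)
blt L2: taken
after lw $t0, 0($t2): $t0=M[12]=27
after or $t0, $t0, 15: $t0=27|15=31
after and $t0, $t0, 127: $t0=31&127=31
after add $t2, $t2, 4: $t2=12+4=16
after add $t5, $t5, 1: $t5=3+1=4
cmp $t5, 4  (cmp 4,4)
blt L2: not taken
after add $t0, $t0, 6: $t0=31+6=37
halt.

37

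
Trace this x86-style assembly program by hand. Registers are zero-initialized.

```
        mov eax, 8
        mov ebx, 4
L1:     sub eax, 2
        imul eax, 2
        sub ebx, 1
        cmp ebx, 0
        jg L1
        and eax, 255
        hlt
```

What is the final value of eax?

68

mov eax, 8 → eax=8
mov ebx, 4 → ebx=4
sub eax, 2 → eax=8-2=6
imul eax, 2 → eax=6*2=12
sub ebx, 1 → ebx=4-1=3
cmp ebx, 0  (cmp 3,0)
jg L1: taken
sub eax, 2 → eax=12-2=10
imul eax, 2 → eax=10*2=20
sub ebx, 1 → ebx=3-1=2
cmp ebx, 0  (cmp 2,0)
jg L1: taken
sub eax, 2 → eax=20-2=18
imul eax, 2 → eax=18*2=36
sub ebx, 1 → ebx=2-1=1
cmp ebx, 0  (cmp 1,0)
jg L1: taken
sub eax, 2 → eax=36-2=34
imul eax, 2 → eax=34*2=68
sub ebx, 1 → ebx=1-1=0
cmp ebx, 0  (cmp 0,0)
jg L1: not taken
and eax, 255 → eax=68&255=68
halt.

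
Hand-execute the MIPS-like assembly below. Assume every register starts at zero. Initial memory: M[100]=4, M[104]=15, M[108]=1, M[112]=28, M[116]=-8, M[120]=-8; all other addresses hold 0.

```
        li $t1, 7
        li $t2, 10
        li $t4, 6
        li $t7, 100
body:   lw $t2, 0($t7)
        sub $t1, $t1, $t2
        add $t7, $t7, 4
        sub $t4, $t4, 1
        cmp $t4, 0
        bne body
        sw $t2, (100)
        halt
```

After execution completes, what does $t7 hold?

124

$t1=7
$t2=10
$t4=6
$t7=100
$t2=M[100]=4
$t1=7-4=3
$t7=100+4=104
$t4=6-1=5
cmp $t4, 0  (cmp 5,0)
bne body: taken
$t2=M[104]=15
$t1=3-15=-12
$t7=104+4=108
$t4=5-1=4
cmp $t4, 0  (cmp 4,0)
bne body: taken
$t2=M[108]=1
$t1=(-12)-1=-13
$t7=108+4=112
$t4=4-1=3
cmp $t4, 0  (cmp 3,0)
bne body: taken
$t2=M[112]=28
$t1=(-13)-28=-41
$t7=112+4=116
$t4=3-1=2
cmp $t4, 0  (cmp 2,0)
bne body: taken
$t2=M[116]=-8
$t1=(-41)-(-8)=-33
$t7=116+4=120
$t4=2-1=1
cmp $t4, 0  (cmp 1,0)
bne body: taken
$t2=M[120]=-8
$t1=(-33)-(-8)=-25
$t7=120+4=124
$t4=1-1=0
cmp $t4, 0  (cmp 0,0)
bne body: not taken
sw $t2, (100) → M[100]=-8
halt.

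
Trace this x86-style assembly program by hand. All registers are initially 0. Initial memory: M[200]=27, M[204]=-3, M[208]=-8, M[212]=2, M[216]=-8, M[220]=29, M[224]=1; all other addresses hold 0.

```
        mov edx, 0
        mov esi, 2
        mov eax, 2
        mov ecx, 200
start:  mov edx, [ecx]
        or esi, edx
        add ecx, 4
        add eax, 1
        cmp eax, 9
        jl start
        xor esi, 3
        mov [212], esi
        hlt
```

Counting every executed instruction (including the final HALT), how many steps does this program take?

49

edx=0
esi=2
eax=2
ecx=200
edx=M[200]=27
esi=2|27=27
ecx=200+4=204
eax=2+1=3
cmp eax, 9  (cmp 3,9)
jl start: taken
edx=M[204]=-3
esi=27|(-3)=-1
ecx=204+4=208
eax=3+1=4
cmp eax, 9  (cmp 4,9)
jl start: taken
edx=M[208]=-8
esi=(-1)|(-8)=-1
ecx=208+4=212
eax=4+1=5
cmp eax, 9  (cmp 5,9)
jl start: taken
edx=M[212]=2
esi=(-1)|2=-1
ecx=212+4=216
eax=5+1=6
cmp eax, 9  (cmp 6,9)
jl start: taken
edx=M[216]=-8
esi=(-1)|(-8)=-1
ecx=216+4=220
eax=6+1=7
cmp eax, 9  (cmp 7,9)
jl start: taken
edx=M[220]=29
esi=(-1)|29=-1
ecx=220+4=224
eax=7+1=8
cmp eax, 9  (cmp 8,9)
jl start: taken
edx=M[224]=1
esi=(-1)|1=-1
ecx=224+4=228
eax=8+1=9
cmp eax, 9  (cmp 9,9)
jl start: not taken
esi=(-1)^3=-4
mov [212], esi → M[212]=-4
halt.
Total executed instructions: 49.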